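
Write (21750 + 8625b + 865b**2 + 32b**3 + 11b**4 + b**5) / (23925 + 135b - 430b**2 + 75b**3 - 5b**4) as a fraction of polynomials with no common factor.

By polynomial division,
  b**5 + 11b**4 + 32b**3 + 865b**2 + 8625b + 21750 = (-(1/5)b - 26/5)(-5b**4 + 75b**3 - 430b**2 + 135b + 23925) + (336b**3 - 1344b**2 + 14112b + 146160)
  -5b**4 + 75b**3 - 430b**2 + 135b + 23925 = (-(5/336)b + 55/336)(336b**3 - 1344b**2 + 14112b + 146160) + (0)
Last nonzero remainder: 336b**3 - 1344b**2 + 14112b + 146160. Dividing through by 336 gives the monic gcd b**3 - 4b**2 + 42b + 435.
Cancel b**3 - 4b**2 + 42b + 435 from numerator and denominator to get the reduced form.

(-50 - 15b - b**2)/(-55 + 5b)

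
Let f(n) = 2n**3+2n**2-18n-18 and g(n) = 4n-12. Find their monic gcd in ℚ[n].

Repeated division with remainder:
  2n**3+2n**2-18n-18 = ((1/2)n**2+2n+3/2)(4n-12) + (0)
Last nonzero remainder: 4n-12. Dividing through by 4 gives the monic gcd n-3.

n-3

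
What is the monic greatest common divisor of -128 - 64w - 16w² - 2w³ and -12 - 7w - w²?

4 + w

By polynomial division,
  -2w³ - 16w² - 64w - 128 = (2w + 2)(-w² - 7w - 12) + (-26w - 104)
  -w² - 7w - 12 = ((1/26)w + 3/26)(-26w - 104) + (0)
Last nonzero remainder: -26w - 104. Dividing through by -26 gives the monic gcd w + 4.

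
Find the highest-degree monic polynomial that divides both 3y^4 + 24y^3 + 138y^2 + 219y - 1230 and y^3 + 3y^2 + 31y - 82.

y^3 + 3y^2 + 31y - 82

By polynomial division,
  3y^4 + 24y^3 + 138y^2 + 219y - 1230 = (3y + 15)(y^3 + 3y^2 + 31y - 82) + (0)
The last nonzero remainder y^3 + 3y^2 + 31y - 82 is already monic.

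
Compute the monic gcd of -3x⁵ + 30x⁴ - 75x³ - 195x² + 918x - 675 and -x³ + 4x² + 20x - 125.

x² - 9x + 25

Apply the Euclidean algorithm:
  -3x⁵ + 30x⁴ - 75x³ - 195x² + 918x - 675 = (3x² - 18x + 63)(-x³ + 4x² + 20x - 125) + (288x² - 2592x + 7200)
  -x³ + 4x² + 20x - 125 = (-(1/288)x - 5/288)(288x² - 2592x + 7200) + (0)
Last nonzero remainder: 288x² - 2592x + 7200. Dividing through by 288 gives the monic gcd x² - 9x + 25.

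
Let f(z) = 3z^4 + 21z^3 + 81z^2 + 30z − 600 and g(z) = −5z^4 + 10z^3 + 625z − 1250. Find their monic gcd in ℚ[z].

z^3 + 3z^2 + 15z − 50

Euclidean algorithm in ℚ[z]:
  3z^4 + 21z^3 + 81z^2 + 30z − 600 = (−3/5)(−5z^4 + 10z^3 + 625z − 1250) + (27z^3 + 81z^2 + 405z − 1350)
  −5z^4 + 10z^3 + 625z − 1250 = (−(5/27)z + 25/27)(27z^3 + 81z^2 + 405z − 1350) + (0)
Last nonzero remainder: 27z^3 + 81z^2 + 405z − 1350. Dividing through by 27 gives the monic gcd z^3 + 3z^2 + 15z − 50.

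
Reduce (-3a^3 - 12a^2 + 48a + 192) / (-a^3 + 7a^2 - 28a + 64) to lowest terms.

(3a^2 + 24a + 48)/(a^2 - 3a + 16)

By polynomial division,
  -3a^3 - 12a^2 + 48a + 192 = (3)(-a^3 + 7a^2 - 28a + 64) + (-33a^2 + 132a)
  -a^3 + 7a^2 - 28a + 64 = ((1/33)a - 1/11)(-33a^2 + 132a) + (-16a + 64)
  -33a^2 + 132a = ((33/16)a)(-16a + 64) + (0)
Last nonzero remainder: -16a + 64. Dividing through by -16 gives the monic gcd a - 4.
Cancel a - 4 from numerator and denominator to get the reduced form.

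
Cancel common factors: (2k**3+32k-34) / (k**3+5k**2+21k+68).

Euclidean algorithm in ℚ[k]:
  2k**3+32k-34 = (2)(k**3+5k**2+21k+68) + (-10k**2-10k-170)
  k**3+5k**2+21k+68 = (-(1/10)k-2/5)(-10k**2-10k-170) + (0)
Last nonzero remainder: -10k**2-10k-170. Dividing through by -10 gives the monic gcd k**2+k+17.
Cancel k**2+k+17 from numerator and denominator to get the reduced form.

(2k-2)/(k+4)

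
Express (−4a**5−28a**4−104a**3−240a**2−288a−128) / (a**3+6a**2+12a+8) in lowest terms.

(−4a**3−12a**2−40a−32)/(a+2)

By polynomial division,
  −4a**5−28a**4−104a**3−240a**2−288a−128 = (−4a**2−4a−32)(a**3+6a**2+12a+8) + (32a**2+128a+128)
  a**3+6a**2+12a+8 = ((1/32)a+1/16)(32a**2+128a+128) + (0)
Last nonzero remainder: 32a**2+128a+128. Dividing through by 32 gives the monic gcd a**2+4a+4.
Cancel a**2+4a+4 from numerator and denominator to get the reduced form.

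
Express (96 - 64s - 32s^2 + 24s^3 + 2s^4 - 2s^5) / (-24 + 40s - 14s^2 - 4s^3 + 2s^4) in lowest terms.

(4 - s^2)/(-1 + s)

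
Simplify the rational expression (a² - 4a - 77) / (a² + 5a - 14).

Repeated division with remainder:
  a² - 4a - 77 = (a² + 5a - 14) + (-9a - 63)
  a² + 5a - 14 = (-(1/9)a + 2/9)(-9a - 63) + (0)
Last nonzero remainder: -9a - 63. Dividing through by -9 gives the monic gcd a + 7.
Cancel a + 7 from numerator and denominator to get the reduced form.

(a - 11)/(a - 2)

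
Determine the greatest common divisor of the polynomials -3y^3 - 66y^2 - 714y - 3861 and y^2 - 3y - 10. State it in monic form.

1

Apply the Euclidean algorithm:
  -3y^3 - 66y^2 - 714y - 3861 = (-3y - 75)(y^2 - 3y - 10) + (-969y - 4611)
  y^2 - 3y - 10 = (-(1/969)y + 2506/312987)(-969y - 4611) + (2808432/104329)
  -969y - 4611 = (-(33698267/936144)y - 160353673/936144)(2808432/104329) + (0)
The last nonzero remainder is the constant 2808432/104329, so the polynomials are coprime and gcd = 1.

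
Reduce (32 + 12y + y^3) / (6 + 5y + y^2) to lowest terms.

Euclidean algorithm in ℚ[y]:
  y^3 + 12y + 32 = (y − 5)(y^2 + 5y + 6) + (31y + 62)
  y^2 + 5y + 6 = ((1/31)y + 3/31)(31y + 62) + (0)
Last nonzero remainder: 31y + 62. Dividing through by 31 gives the monic gcd y + 2.
Cancel y + 2 from numerator and denominator to get the reduced form.

(16 − 2y + y^2)/(3 + y)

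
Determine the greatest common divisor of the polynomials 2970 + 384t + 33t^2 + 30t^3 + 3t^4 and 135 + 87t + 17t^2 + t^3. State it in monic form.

45 + 14t + t^2

Apply the Euclidean algorithm:
  3t^4 + 30t^3 + 33t^2 + 384t + 2970 = (3t - 21)(t^3 + 17t^2 + 87t + 135) + (129t^2 + 1806t + 5805)
  t^3 + 17t^2 + 87t + 135 = ((1/129)t + 1/43)(129t^2 + 1806t + 5805) + (0)
Last nonzero remainder: 129t^2 + 1806t + 5805. Dividing through by 129 gives the monic gcd t^2 + 14t + 45.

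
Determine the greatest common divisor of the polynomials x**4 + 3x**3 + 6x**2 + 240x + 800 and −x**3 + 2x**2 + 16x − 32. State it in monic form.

x + 4

Apply the Euclidean algorithm:
  x**4 + 3x**3 + 6x**2 + 240x + 800 = (−x − 5)(−x**3 + 2x**2 + 16x − 32) + (32x**2 + 288x + 640)
  −x**3 + 2x**2 + 16x − 32 = (−(1/32)x + 11/32)(32x**2 + 288x + 640) + (−63x − 252)
  32x**2 + 288x + 640 = (−(32/63)x − 160/63)(−63x − 252) + (0)
Last nonzero remainder: −63x − 252. Dividing through by −63 gives the monic gcd x + 4.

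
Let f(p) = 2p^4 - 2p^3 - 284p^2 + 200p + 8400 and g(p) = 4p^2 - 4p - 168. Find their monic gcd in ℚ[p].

p^2 - p - 42

Euclidean algorithm in ℚ[p]:
  2p^4 - 2p^3 - 284p^2 + 200p + 8400 = ((1/2)p^2 - 50)(4p^2 - 4p - 168) + (0)
Last nonzero remainder: 4p^2 - 4p - 168. Dividing through by 4 gives the monic gcd p^2 - p - 42.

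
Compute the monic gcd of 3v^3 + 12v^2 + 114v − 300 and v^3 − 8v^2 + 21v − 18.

v − 2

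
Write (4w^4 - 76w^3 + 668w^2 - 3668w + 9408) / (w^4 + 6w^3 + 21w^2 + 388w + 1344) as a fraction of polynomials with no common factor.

(4w^2 - 56w + 196)/(w^2 + 11w + 28)

Euclidean algorithm in ℚ[w]:
  4w^4 - 76w^3 + 668w^2 - 3668w + 9408 = (4)(w^4 + 6w^3 + 21w^2 + 388w + 1344) + (-100w^3 + 584w^2 - 5220w + 4032)
  w^4 + 6w^3 + 21w^2 + 388w + 1344 = (-(1/100)w - 74/625)(-100w^3 + 584w^2 - 5220w + 4032) + ((23716/625)w^2 - (23716/125)w + 1138368/625)
  -100w^3 + 584w^2 - 5220w + 4032 = (-(15625/5929)w + 1875/847)((23716/625)w^2 - (23716/125)w + 1138368/625) + (0)
Last nonzero remainder: (23716/625)w^2 - (23716/125)w + 1138368/625. Dividing through by 23716/625 gives the monic gcd w^2 - 5w + 48.
Cancel w^2 - 5w + 48 from numerator and denominator to get the reduced form.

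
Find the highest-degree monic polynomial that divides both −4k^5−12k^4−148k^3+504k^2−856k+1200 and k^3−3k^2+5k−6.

Repeated division with remainder:
  −4k^5−12k^4−148k^3+504k^2−856k+1200 = (−4k^2−24k−200)(k^3−3k^2+5k−6) + (0)
The last nonzero remainder k^3−3k^2+5k−6 is already monic.

k^3−3k^2+5k−6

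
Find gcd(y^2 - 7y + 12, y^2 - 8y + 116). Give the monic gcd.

Repeated division with remainder:
  y^2 - 7y + 12 = (y^2 - 8y + 116) + (y - 104)
  y^2 - 8y + 116 = (y + 96)(y - 104) + (10100)
  y - 104 = ((1/10100)y - 26/2525)(10100) + (0)
The last nonzero remainder is the constant 10100, so the polynomials are coprime and gcd = 1.

1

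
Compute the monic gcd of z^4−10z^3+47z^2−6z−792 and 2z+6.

By polynomial division,
  z^4−10z^3+47z^2−6z−792 = ((1/2)z^3−(13/2)z^2+43z−132)(2z+6) + (0)
Last nonzero remainder: 2z+6. Dividing through by 2 gives the monic gcd z+3.

z+3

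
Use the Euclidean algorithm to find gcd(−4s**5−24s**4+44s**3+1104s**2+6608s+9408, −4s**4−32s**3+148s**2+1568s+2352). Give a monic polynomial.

s**3+s**2−44s−84

Repeated division with remainder:
  −4s**5−24s**4+44s**3+1104s**2+6608s+9408 = (s−2)(−4s**4−32s**3+148s**2+1568s+2352) + (−168s**3−168s**2+7392s+14112)
  −4s**4−32s**3+148s**2+1568s+2352 = ((1/42)s+1/6)(−168s**3−168s**2+7392s+14112) + (0)
Last nonzero remainder: −168s**3−168s**2+7392s+14112. Dividing through by −168 gives the monic gcd s**3+s**2−44s−84.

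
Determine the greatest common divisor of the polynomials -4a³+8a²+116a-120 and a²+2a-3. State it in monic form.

a-1

Euclidean algorithm in ℚ[a]:
  -4a³+8a²+116a-120 = (-4a+16)(a²+2a-3) + (72a-72)
  a²+2a-3 = ((1/72)a+1/24)(72a-72) + (0)
Last nonzero remainder: 72a-72. Dividing through by 72 gives the monic gcd a-1.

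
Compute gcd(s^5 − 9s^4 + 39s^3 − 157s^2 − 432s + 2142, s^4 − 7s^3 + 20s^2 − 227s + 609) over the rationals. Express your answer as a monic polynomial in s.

By polynomial division,
  s^5 − 9s^4 + 39s^3 − 157s^2 − 432s + 2142 = (s − 2)(s^4 − 7s^3 + 20s^2 − 227s + 609) + (5s^3 + 110s^2 − 1495s + 3360)
  s^4 − 7s^3 + 20s^2 − 227s + 609 = ((1/5)s − 29/5)(5s^3 + 110s^2 − 1495s + 3360) + (957s^2 − 9570s + 20097)
  5s^3 + 110s^2 − 1495s + 3360 = ((5/957)s + 160/957)(957s^2 − 9570s + 20097) + (0)
Last nonzero remainder: 957s^2 − 9570s + 20097. Dividing through by 957 gives the monic gcd s^2 − 10s + 21.

s^2 − 10s + 21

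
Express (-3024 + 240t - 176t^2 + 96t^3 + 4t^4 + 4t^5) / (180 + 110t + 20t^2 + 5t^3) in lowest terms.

Repeated division with remainder:
  4t^5 + 4t^4 + 96t^3 - 176t^2 + 240t - 3024 = ((4/5)t^2 - (12/5)t + 56/5)(5t^3 + 20t^2 + 110t + 180) + (-280t^2 - 560t - 5040)
  5t^3 + 20t^2 + 110t + 180 = (-(1/56)t - 1/28)(-280t^2 - 560t - 5040) + (0)
Last nonzero remainder: -280t^2 - 560t - 5040. Dividing through by -280 gives the monic gcd t^2 + 2t + 18.
Cancel t^2 + 2t + 18 from numerator and denominator to get the reduced form.

(-168 + 32t - 4t^2 + 4t^3)/(10 + 5t)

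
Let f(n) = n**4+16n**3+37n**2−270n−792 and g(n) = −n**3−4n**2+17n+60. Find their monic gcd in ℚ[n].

n**2−n−12

Apply the Euclidean algorithm:
  n**4+16n**3+37n**2−270n−792 = (−n−12)(−n**3−4n**2+17n+60) + (6n**2−6n−72)
  −n**3−4n**2+17n+60 = (−(1/6)n−5/6)(6n**2−6n−72) + (0)
Last nonzero remainder: 6n**2−6n−72. Dividing through by 6 gives the monic gcd n**2−n−12.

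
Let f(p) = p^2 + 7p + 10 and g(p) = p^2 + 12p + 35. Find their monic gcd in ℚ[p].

Euclidean algorithm in ℚ[p]:
  p^2 + 7p + 10 = (p^2 + 12p + 35) + (−5p − 25)
  p^2 + 12p + 35 = (−(1/5)p − 7/5)(−5p − 25) + (0)
Last nonzero remainder: −5p − 25. Dividing through by −5 gives the monic gcd p + 5.

p + 5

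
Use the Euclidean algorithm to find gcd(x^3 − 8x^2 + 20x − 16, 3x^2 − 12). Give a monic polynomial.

x − 2

Apply the Euclidean algorithm:
  x^3 − 8x^2 + 20x − 16 = ((1/3)x − 8/3)(3x^2 − 12) + (24x − 48)
  3x^2 − 12 = ((1/8)x + 1/4)(24x − 48) + (0)
Last nonzero remainder: 24x − 48. Dividing through by 24 gives the monic gcd x − 2.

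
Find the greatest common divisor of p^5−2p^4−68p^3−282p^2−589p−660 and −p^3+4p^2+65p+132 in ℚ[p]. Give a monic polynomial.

p^3−4p^2−65p−132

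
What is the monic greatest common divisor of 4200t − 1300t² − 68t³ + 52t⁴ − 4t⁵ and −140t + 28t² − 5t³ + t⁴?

By polynomial division,
  −4t⁵ + 52t⁴ − 68t³ − 1300t² + 4200t = (−4t + 32)(t⁴ − 5t³ + 28t² − 140t) + (204t³ − 2756t² + 8680t)
  t⁴ − 5t³ + 28t² − 140t = ((1/204)t + 217/5202)(204t³ − 2756t² + 8680t) + ((261184/2601)t² − (1305920/2601)t)
  204t³ − 2756t² + 8680t = ((132651/65296)t − 80631/4664)((261184/2601)t² − (1305920/2601)t) + (0)
Last nonzero remainder: (261184/2601)t² − (1305920/2601)t. Dividing through by 261184/2601 gives the monic gcd t² − 5t.

−5t + t²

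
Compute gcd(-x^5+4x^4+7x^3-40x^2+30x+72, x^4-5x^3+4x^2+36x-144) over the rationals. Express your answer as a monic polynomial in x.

x^2-x-12

Repeated division with remainder:
  -x^5+4x^4+7x^3-40x^2+30x+72 = (-x-1)(x^4-5x^3+4x^2+36x-144) + (6x^3-78x-72)
  x^4-5x^3+4x^2+36x-144 = ((1/6)x-5/6)(6x^3-78x-72) + (17x^2-17x-204)
  6x^3-78x-72 = ((6/17)x+6/17)(17x^2-17x-204) + (0)
Last nonzero remainder: 17x^2-17x-204. Dividing through by 17 gives the monic gcd x^2-x-12.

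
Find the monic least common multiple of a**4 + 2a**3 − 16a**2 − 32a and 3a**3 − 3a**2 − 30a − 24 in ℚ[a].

a**5 + 3a**4 − 14a**3 − 48a**2 − 32a

By polynomial division,
  a**4 + 2a**3 − 16a**2 − 32a = ((1/3)a + 1)(3a**3 − 3a**2 − 30a − 24) + (−3a**2 + 6a + 24)
  3a**3 − 3a**2 − 30a − 24 = (−a − 1)(−3a**2 + 6a + 24) + (0)
Last nonzero remainder: −3a**2 + 6a + 24. Dividing through by −3 gives the monic gcd a**2 − 2a − 8.
Then lcm(f, g) = f·g / gcd(f, g); expanding and making the result monic gives the answer.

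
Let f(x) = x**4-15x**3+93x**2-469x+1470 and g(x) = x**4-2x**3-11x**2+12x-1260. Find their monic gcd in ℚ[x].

x**3-8x**2+37x-210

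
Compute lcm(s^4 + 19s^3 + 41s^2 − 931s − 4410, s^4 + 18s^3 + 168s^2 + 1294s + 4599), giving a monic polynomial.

s^6 + 21s^5 + 152s^4 + 538s^3 − 3279s^2 − 76783s − 321930

Repeated division with remainder:
  s^4 + 19s^3 + 41s^2 − 931s − 4410 = (s^4 + 18s^3 + 168s^2 + 1294s + 4599) + (s^3 − 127s^2 − 2225s − 9009)
  s^4 + 18s^3 + 168s^2 + 1294s + 4599 = (s + 145)(s^3 − 127s^2 − 2225s − 9009) + (20808s^2 + 332928s + 1310904)
  s^3 − 127s^2 − 2225s − 9009 = ((1/20808)s − 143/20808)(20808s^2 + 332928s + 1310904) + (0)
Last nonzero remainder: 20808s^2 + 332928s + 1310904. Dividing through by 20808 gives the monic gcd s^2 + 16s + 63.
Then lcm(f, g) = f·g / gcd(f, g); expanding and making the result monic gives the answer.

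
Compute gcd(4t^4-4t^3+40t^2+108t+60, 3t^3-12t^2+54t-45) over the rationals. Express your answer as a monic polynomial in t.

t^2-3t+15

By polynomial division,
  4t^4-4t^3+40t^2+108t+60 = ((4/3)t+4)(3t^3-12t^2+54t-45) + (16t^2-48t+240)
  3t^3-12t^2+54t-45 = ((3/16)t-3/16)(16t^2-48t+240) + (0)
Last nonzero remainder: 16t^2-48t+240. Dividing through by 16 gives the monic gcd t^2-3t+15.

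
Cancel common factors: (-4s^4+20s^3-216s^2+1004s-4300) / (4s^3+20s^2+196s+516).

(-s^2+7s-25)/(s+3)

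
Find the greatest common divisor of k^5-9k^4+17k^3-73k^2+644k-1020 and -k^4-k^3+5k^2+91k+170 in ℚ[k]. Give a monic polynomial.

Repeated division with remainder:
  k^5-9k^4+17k^3-73k^2+644k-1020 = (-k+10)(-k^4-k^3+5k^2+91k+170) + (32k^3-32k^2-96k-2720)
  -k^4-k^3+5k^2+91k+170 = (-(1/32)k-1/16)(32k^3-32k^2-96k-2720) + (0)
Last nonzero remainder: 32k^3-32k^2-96k-2720. Dividing through by 32 gives the monic gcd k^3-k^2-3k-85.

k^3-k^2-3k-85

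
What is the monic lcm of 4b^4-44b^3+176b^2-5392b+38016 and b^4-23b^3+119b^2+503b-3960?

b^6-15b^5+43b^4-1029b^3+12916b^2+22644b-427680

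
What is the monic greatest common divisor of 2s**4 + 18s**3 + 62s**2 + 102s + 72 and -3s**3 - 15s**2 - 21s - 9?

Apply the Euclidean algorithm:
  2s**4 + 18s**3 + 62s**2 + 102s + 72 = (-(2/3)s - 8/3)(-3s**3 - 15s**2 - 21s - 9) + (8s**2 + 40s + 48)
  -3s**3 - 15s**2 - 21s - 9 = (-(3/8)s)(8s**2 + 40s + 48) + (-3s - 9)
  8s**2 + 40s + 48 = (-(8/3)s - 16/3)(-3s - 9) + (0)
Last nonzero remainder: -3s - 9. Dividing through by -3 gives the monic gcd s + 3.

s + 3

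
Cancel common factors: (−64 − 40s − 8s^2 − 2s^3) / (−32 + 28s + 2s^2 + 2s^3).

(−2 − s)/(−1 + s)

By polynomial division,
  −2s^3 − 8s^2 − 40s − 64 = (−1)(2s^3 + 2s^2 + 28s − 32) + (−6s^2 − 12s − 96)
  2s^3 + 2s^2 + 28s − 32 = (−(1/3)s + 1/3)(−6s^2 − 12s − 96) + (0)
Last nonzero remainder: −6s^2 − 12s − 96. Dividing through by −6 gives the monic gcd s^2 + 2s + 16.
Cancel s^2 + 2s + 16 from numerator and denominator to get the reduced form.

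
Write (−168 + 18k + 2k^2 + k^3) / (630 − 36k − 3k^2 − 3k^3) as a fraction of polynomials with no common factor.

(4 − k)/(−15 + 3k)

Euclidean algorithm in ℚ[k]:
  k^3 + 2k^2 + 18k − 168 = (−1/3)(−3k^3 − 3k^2 − 36k + 630) + (k^2 + 6k + 42)
  −3k^3 − 3k^2 − 36k + 630 = (−3k + 15)(k^2 + 6k + 42) + (0)
The last nonzero remainder k^2 + 6k + 42 is already monic.
Cancel k^2 + 6k + 42 from numerator and denominator to get the reduced form.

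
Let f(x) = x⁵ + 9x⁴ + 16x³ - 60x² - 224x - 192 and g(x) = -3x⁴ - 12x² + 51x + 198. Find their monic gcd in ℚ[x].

Euclidean algorithm in ℚ[x]:
  x⁵ + 9x⁴ + 16x³ - 60x² - 224x - 192 = (-(1/3)x - 3)(-3x⁴ - 12x² + 51x + 198) + (12x³ - 79x² - 5x + 402)
  -3x⁴ - 12x² + 51x + 198 = (-(1/4)x - 79/48)(12x³ - 79x² - 5x + 402) + (-(6877/48)x² + (6877/48)x + 6877/8)
  12x³ - 79x² - 5x + 402 = (-(576/6877)x + 3216/6877)(-(6877/48)x² + (6877/48)x + 6877/8) + (0)
Last nonzero remainder: -(6877/48)x² + (6877/48)x + 6877/8. Dividing through by -6877/48 gives the monic gcd x² - x - 6.

x² - x - 6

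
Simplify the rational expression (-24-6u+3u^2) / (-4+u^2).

(-12+3u)/(-2+u)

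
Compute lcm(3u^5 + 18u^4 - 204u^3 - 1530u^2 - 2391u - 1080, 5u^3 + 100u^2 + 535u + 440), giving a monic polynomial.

Apply the Euclidean algorithm:
  3u^5 + 18u^4 - 204u^3 - 1530u^2 - 2391u - 1080 = ((3/5)u^2 - (42/5)u + 63)(5u^3 + 100u^2 + 535u + 440) + (-3600u^2 - 32400u - 28800)
  5u^3 + 100u^2 + 535u + 440 = (-(1/720)u - 11/720)(-3600u^2 - 32400u - 28800) + (0)
Last nonzero remainder: -3600u^2 - 32400u - 28800. Dividing through by -3600 gives the monic gcd u^2 + 9u + 8.
Then lcm(f, g) = f·g / gcd(f, g); expanding and making the result monic gives the answer.

u^6 + 17u^5 - 2u^4 - 1258u^3 - 6407u^2 - 9127u - 3960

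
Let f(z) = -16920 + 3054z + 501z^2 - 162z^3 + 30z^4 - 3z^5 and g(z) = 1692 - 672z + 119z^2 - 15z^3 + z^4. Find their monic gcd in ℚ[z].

-282 + 65z - 9z^2 + z^3

Apply the Euclidean algorithm:
  -3z^5 + 30z^4 - 162z^3 + 501z^2 + 3054z - 16920 = (-3z - 15)(z^4 - 15z^3 + 119z^2 - 672z + 1692) + (-30z^3 + 270z^2 - 1950z + 8460)
  z^4 - 15z^3 + 119z^2 - 672z + 1692 = (-(1/30)z + 1/5)(-30z^3 + 270z^2 - 1950z + 8460) + (0)
Last nonzero remainder: -30z^3 + 270z^2 - 1950z + 8460. Dividing through by -30 gives the monic gcd z^3 - 9z^2 + 65z - 282.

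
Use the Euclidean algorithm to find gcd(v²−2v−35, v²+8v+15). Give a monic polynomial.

Apply the Euclidean algorithm:
  v²−2v−35 = (v²+8v+15) + (−10v−50)
  v²+8v+15 = (−(1/10)v−3/10)(−10v−50) + (0)
Last nonzero remainder: −10v−50. Dividing through by −10 gives the monic gcd v+5.

v+5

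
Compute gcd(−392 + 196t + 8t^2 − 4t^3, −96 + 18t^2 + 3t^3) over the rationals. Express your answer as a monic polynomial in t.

Euclidean algorithm in ℚ[t]:
  −4t^3 + 8t^2 + 196t − 392 = (−4/3)(3t^3 + 18t^2 − 96) + (32t^2 + 196t − 520)
  3t^3 + 18t^2 − 96 = ((3/32)t − 3/256)(32t^2 + 196t − 520) + ((3267/64)t − 3267/32)
  32t^2 + 196t − 520 = ((2048/3267)t + 16640/3267)((3267/64)t − 3267/32) + (0)
Last nonzero remainder: (3267/64)t − 3267/32. Dividing through by 3267/64 gives the monic gcd t − 2.

−2 + t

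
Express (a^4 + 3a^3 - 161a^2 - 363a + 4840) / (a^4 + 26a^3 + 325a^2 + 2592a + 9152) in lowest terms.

(a^2 - 16a + 55)/(a^2 + 7a + 104)

Apply the Euclidean algorithm:
  a^4 + 3a^3 - 161a^2 - 363a + 4840 = (a^4 + 26a^3 + 325a^2 + 2592a + 9152) + (-23a^3 - 486a^2 - 2955a - 4312)
  a^4 + 26a^3 + 325a^2 + 2592a + 9152 = (-(1/23)a - 112/529)(-23a^3 - 486a^2 - 2955a - 4312) + ((49528/529)a^2 + (941032/529)a + 4358464/529)
  -23a^3 - 486a^2 - 2955a - 4312 = (-(12167/49528)a - 25921/49528)((49528/529)a^2 + (941032/529)a + 4358464/529) + (0)
Last nonzero remainder: (49528/529)a^2 + (941032/529)a + 4358464/529. Dividing through by 49528/529 gives the monic gcd a^2 + 19a + 88.
Cancel a^2 + 19a + 88 from numerator and denominator to get the reduced form.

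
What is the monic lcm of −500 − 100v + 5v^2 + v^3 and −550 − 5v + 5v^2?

Apply the Euclidean algorithm:
  v^3 + 5v^2 − 100v − 500 = ((1/5)v + 6/5)(5v^2 − 5v − 550) + (16v + 160)
  5v^2 − 5v − 550 = ((5/16)v − 55/16)(16v + 160) + (0)
Last nonzero remainder: 16v + 160. Dividing through by 16 gives the monic gcd v + 10.
Then lcm(f, g) = f·g / gcd(f, g); expanding and making the result monic gives the answer.

5500 + 600v − 155v^2 − 6v^3 + v^4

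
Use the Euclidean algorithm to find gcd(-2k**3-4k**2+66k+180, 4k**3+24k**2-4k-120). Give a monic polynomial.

k**2+8k+15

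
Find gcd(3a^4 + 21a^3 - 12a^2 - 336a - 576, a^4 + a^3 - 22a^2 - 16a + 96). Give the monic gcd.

a^3 + 3a^2 - 16a - 48

Euclidean algorithm in ℚ[a]:
  3a^4 + 21a^3 - 12a^2 - 336a - 576 = (3)(a^4 + a^3 - 22a^2 - 16a + 96) + (18a^3 + 54a^2 - 288a - 864)
  a^4 + a^3 - 22a^2 - 16a + 96 = ((1/18)a - 1/9)(18a^3 + 54a^2 - 288a - 864) + (0)
Last nonzero remainder: 18a^3 + 54a^2 - 288a - 864. Dividing through by 18 gives the monic gcd a^3 + 3a^2 - 16a - 48.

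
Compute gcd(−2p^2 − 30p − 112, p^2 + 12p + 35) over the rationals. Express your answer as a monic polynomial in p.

p + 7

Repeated division with remainder:
  −2p^2 − 30p − 112 = (−2)(p^2 + 12p + 35) + (−6p − 42)
  p^2 + 12p + 35 = (−(1/6)p − 5/6)(−6p − 42) + (0)
Last nonzero remainder: −6p − 42. Dividing through by −6 gives the monic gcd p + 7.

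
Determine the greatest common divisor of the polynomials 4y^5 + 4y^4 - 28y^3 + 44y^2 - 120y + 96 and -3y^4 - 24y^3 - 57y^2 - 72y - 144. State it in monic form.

Repeated division with remainder:
  4y^5 + 4y^4 - 28y^3 + 44y^2 - 120y + 96 = (-(4/3)y + 28/3)(-3y^4 - 24y^3 - 57y^2 - 72y - 144) + (120y^3 + 480y^2 + 360y + 1440)
  -3y^4 - 24y^3 - 57y^2 - 72y - 144 = (-(1/40)y - 1/10)(120y^3 + 480y^2 + 360y + 1440) + (0)
Last nonzero remainder: 120y^3 + 480y^2 + 360y + 1440. Dividing through by 120 gives the monic gcd y^3 + 4y^2 + 3y + 12.

y^3 + 4y^2 + 3y + 12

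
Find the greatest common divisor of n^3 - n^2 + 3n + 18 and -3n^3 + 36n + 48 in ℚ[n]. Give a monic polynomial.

n + 2

Apply the Euclidean algorithm:
  n^3 - n^2 + 3n + 18 = (-1/3)(-3n^3 + 36n + 48) + (-n^2 + 15n + 34)
  -3n^3 + 36n + 48 = (3n + 45)(-n^2 + 15n + 34) + (-741n - 1482)
  -n^2 + 15n + 34 = ((1/741)n - 17/741)(-741n - 1482) + (0)
Last nonzero remainder: -741n - 1482. Dividing through by -741 gives the monic gcd n + 2.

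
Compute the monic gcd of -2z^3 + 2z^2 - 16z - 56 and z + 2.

z + 2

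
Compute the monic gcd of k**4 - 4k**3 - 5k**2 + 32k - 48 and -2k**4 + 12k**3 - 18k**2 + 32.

k**3 - 7k**2 + 16k - 16

Euclidean algorithm in ℚ[k]:
  k**4 - 4k**3 - 5k**2 + 32k - 48 = (-1/2)(-2k**4 + 12k**3 - 18k**2 + 32) + (2k**3 - 14k**2 + 32k - 32)
  -2k**4 + 12k**3 - 18k**2 + 32 = (-k - 1)(2k**3 - 14k**2 + 32k - 32) + (0)
Last nonzero remainder: 2k**3 - 14k**2 + 32k - 32. Dividing through by 2 gives the monic gcd k**3 - 7k**2 + 16k - 16.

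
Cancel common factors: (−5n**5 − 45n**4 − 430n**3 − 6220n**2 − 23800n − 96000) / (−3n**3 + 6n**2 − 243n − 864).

By polynomial division,
  −5n**5 − 45n**4 − 430n**3 − 6220n**2 − 23800n − 96000 = ((5/3)n**2 + (55/3)n + 45)(−3n**3 + 6n**2 − 243n − 864) + (−595n**2 + 2975n − 57120)
  −3n**3 + 6n**2 − 243n − 864 = ((3/595)n + 9/595)(−595n**2 + 2975n − 57120) + (0)
Last nonzero remainder: −595n**2 + 2975n − 57120. Dividing through by −595 gives the monic gcd n**2 − 5n + 96.
Cancel n**2 − 5n + 96 from numerator and denominator to get the reduced form.

(5n**3 + 70n**2 + 300n + 1000)/(3n + 9)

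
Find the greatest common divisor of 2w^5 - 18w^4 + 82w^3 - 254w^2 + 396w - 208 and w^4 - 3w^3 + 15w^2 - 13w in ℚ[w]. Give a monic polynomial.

w^3 - 3w^2 + 15w - 13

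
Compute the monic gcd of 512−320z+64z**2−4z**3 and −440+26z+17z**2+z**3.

−4+z

Apply the Euclidean algorithm:
  −4z**3+64z**2−320z+512 = (−4)(z**3+17z**2+26z−440) + (132z**2−216z−1248)
  z**3+17z**2+26z−440 = ((1/132)z+205/1452)(132z**2−216z−1248) + ((7980/121)z−31920/121)
  132z**2−216z−1248 = ((1331/665)z+3146/665)((7980/121)z−31920/121) + (0)
Last nonzero remainder: (7980/121)z−31920/121. Dividing through by 7980/121 gives the monic gcd z−4.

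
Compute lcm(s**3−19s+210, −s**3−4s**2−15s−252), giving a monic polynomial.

s**5−3s**4+17s**3+267s**2−1314s+7560

Apply the Euclidean algorithm:
  s**3−19s+210 = (−1)(−s**3−4s**2−15s−252) + (−4s**2−34s−42)
  −s**3−4s**2−15s−252 = ((1/4)s−9/8)(−4s**2−34s−42) + (−(171/4)s−1197/4)
  −4s**2−34s−42 = ((16/171)s+8/57)(−(171/4)s−1197/4) + (0)
Last nonzero remainder: −(171/4)s−1197/4. Dividing through by −171/4 gives the monic gcd s+7.
Then lcm(f, g) = f·g / gcd(f, g); expanding and making the result monic gives the answer.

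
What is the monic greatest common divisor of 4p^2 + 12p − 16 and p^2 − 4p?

1

Euclidean algorithm in ℚ[p]:
  4p^2 + 12p − 16 = (4)(p^2 − 4p) + (28p − 16)
  p^2 − 4p = ((1/28)p − 6/49)(28p − 16) + (−96/49)
  28p − 16 = (−(343/24)p + 49/6)(−96/49) + (0)
The last nonzero remainder is the constant −96/49, so the polynomials are coprime and gcd = 1.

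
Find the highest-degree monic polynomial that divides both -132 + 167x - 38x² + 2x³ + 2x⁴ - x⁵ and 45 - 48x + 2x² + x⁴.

3 - 4x + x²

Apply the Euclidean algorithm:
  -x⁵ + 2x⁴ + 2x³ - 38x² + 167x - 132 = (-x + 2)(x⁴ + 2x² - 48x + 45) + (4x³ - 90x² + 308x - 222)
  x⁴ + 2x² - 48x + 45 = ((1/4)x + 45/8)(4x³ - 90x² + 308x - 222) + ((1725/4)x² - 1725x + 5175/4)
  4x³ - 90x² + 308x - 222 = ((16/1725)x - 296/1725)((1725/4)x² - 1725x + 5175/4) + (0)
Last nonzero remainder: (1725/4)x² - 1725x + 5175/4. Dividing through by 1725/4 gives the monic gcd x² - 4x + 3.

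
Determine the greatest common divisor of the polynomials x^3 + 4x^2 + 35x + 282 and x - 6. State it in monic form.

By polynomial division,
  x^3 + 4x^2 + 35x + 282 = (x^2 + 10x + 95)(x - 6) + (852)
  x - 6 = ((1/852)x - 1/142)(852) + (0)
The last nonzero remainder is the constant 852, so the polynomials are coprime and gcd = 1.

1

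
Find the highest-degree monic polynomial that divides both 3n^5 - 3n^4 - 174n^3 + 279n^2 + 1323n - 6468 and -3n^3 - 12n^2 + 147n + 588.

Repeated division with remainder:
  3n^5 - 3n^4 - 174n^3 + 279n^2 + 1323n - 6468 = (-n^2 + 5n - 11)(-3n^3 - 12n^2 + 147n + 588) + (0)
Last nonzero remainder: -3n^3 - 12n^2 + 147n + 588. Dividing through by -3 gives the monic gcd n^3 + 4n^2 - 49n - 196.

n^3 + 4n^2 - 49n - 196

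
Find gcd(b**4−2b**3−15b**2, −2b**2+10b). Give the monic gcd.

By polynomial division,
  b**4−2b**3−15b**2 = (−(1/2)b**2−(3/2)b)(−2b**2+10b) + (0)
Last nonzero remainder: −2b**2+10b. Dividing through by −2 gives the monic gcd b**2−5b.

b**2−5b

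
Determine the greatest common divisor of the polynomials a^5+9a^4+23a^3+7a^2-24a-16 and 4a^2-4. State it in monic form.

a^2-1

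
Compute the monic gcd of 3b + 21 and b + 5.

1

Repeated division with remainder:
  3b + 21 = (3)(b + 5) + (6)
  b + 5 = ((1/6)b + 5/6)(6) + (0)
The last nonzero remainder is the constant 6, so the polynomials are coprime and gcd = 1.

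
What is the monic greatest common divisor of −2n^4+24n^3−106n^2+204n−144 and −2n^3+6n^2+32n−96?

By polynomial division,
  −2n^4+24n^3−106n^2+204n−144 = (n−9)(−2n^3+6n^2+32n−96) + (−84n^2+588n−1008)
  −2n^3+6n^2+32n−96 = ((1/42)n+2/21)(−84n^2+588n−1008) + (0)
Last nonzero remainder: −84n^2+588n−1008. Dividing through by −84 gives the monic gcd n^2−7n+12.

n^2−7n+12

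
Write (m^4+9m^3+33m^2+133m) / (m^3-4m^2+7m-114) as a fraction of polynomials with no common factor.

(m^2+7m)/(m-6)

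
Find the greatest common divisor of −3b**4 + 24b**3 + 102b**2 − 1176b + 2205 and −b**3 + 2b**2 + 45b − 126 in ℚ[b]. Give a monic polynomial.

b**2 + 4b − 21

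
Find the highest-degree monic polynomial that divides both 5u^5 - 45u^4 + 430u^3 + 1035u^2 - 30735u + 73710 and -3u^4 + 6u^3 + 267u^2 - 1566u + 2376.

u^2 - 9u + 18

Repeated division with remainder:
  5u^5 - 45u^4 + 430u^3 + 1035u^2 - 30735u + 73710 = (-(5/3)u + 35/3)(-3u^4 + 6u^3 + 267u^2 - 1566u + 2376) + (805u^3 - 4690u^2 - 8505u + 45990)
  -3u^4 + 6u^3 + 267u^2 - 1566u + 2376 = (-(3/805)u - 264/18515)(805u^3 - 4690u^2 - 8505u + 45990) + ((89100/529)u^2 - (801900/529)u + 1603800/529)
  805u^3 - 4690u^2 - 8505u + 45990 = ((85169/17820)u + 270319/17820)((89100/529)u^2 - (801900/529)u + 1603800/529) + (0)
Last nonzero remainder: (89100/529)u^2 - (801900/529)u + 1603800/529. Dividing through by 89100/529 gives the monic gcd u^2 - 9u + 18.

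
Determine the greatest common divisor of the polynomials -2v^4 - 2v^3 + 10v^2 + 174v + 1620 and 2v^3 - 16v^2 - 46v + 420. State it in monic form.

v^2 - v - 30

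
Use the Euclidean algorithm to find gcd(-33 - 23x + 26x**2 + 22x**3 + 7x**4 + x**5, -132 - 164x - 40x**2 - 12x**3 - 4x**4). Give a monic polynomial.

3 + 4x + x**2

Euclidean algorithm in ℚ[x]:
  x**5 + 7x**4 + 22x**3 + 26x**2 - 23x - 33 = (-(1/4)x - 1)(-4x**4 - 12x**3 - 40x**2 - 164x - 132) + (-55x**2 - 220x - 165)
  -4x**4 - 12x**3 - 40x**2 - 164x - 132 = ((4/55)x**2 - (4/55)x + 4/5)(-55x**2 - 220x - 165) + (0)
Last nonzero remainder: -55x**2 - 220x - 165. Dividing through by -55 gives the monic gcd x**2 + 4x + 3.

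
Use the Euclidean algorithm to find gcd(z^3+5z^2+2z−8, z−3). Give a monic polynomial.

1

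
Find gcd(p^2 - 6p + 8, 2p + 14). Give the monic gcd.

1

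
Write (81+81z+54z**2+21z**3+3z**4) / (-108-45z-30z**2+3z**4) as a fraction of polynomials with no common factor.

By polynomial division,
  3z**4+21z**3+54z**2+81z+81 = (3z**4-30z**2-45z-108) + (21z**3+84z**2+126z+189)
  3z**4-30z**2-45z-108 = ((1/7)z-4/7)(21z**3+84z**2+126z+189) + (0)
Last nonzero remainder: 21z**3+84z**2+126z+189. Dividing through by 21 gives the monic gcd z**3+4z**2+6z+9.
Cancel z**3+4z**2+6z+9 from numerator and denominator to get the reduced form.

(3+z)/(-4+z)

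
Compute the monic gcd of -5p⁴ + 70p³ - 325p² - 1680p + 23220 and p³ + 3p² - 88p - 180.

p - 9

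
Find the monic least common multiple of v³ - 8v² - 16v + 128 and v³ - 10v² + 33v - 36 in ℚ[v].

v⁵ - 14v⁴ + 41v³ + 152v² - 912v + 1152

By polynomial division,
  v³ - 8v² - 16v + 128 = (v³ - 10v² + 33v - 36) + (2v² - 49v + 164)
  v³ - 10v² + 33v - 36 = ((1/2)v + 29/4)(2v² - 49v + 164) + ((1225/4)v - 1225)
  2v² - 49v + 164 = ((8/1225)v - 164/1225)((1225/4)v - 1225) + (0)
Last nonzero remainder: (1225/4)v - 1225. Dividing through by 1225/4 gives the monic gcd v - 4.
Then lcm(f, g) = f·g / gcd(f, g); expanding and making the result monic gives the answer.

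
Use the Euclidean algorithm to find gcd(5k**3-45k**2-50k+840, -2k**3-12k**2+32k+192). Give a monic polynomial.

Apply the Euclidean algorithm:
  5k**3-45k**2-50k+840 = (-5/2)(-2k**3-12k**2+32k+192) + (-75k**2+30k+1320)
  -2k**3-12k**2+32k+192 = ((2/75)k+64/375)(-75k**2+30k+1320) + (-(208/25)k-832/25)
  -75k**2+30k+1320 = ((1875/208)k-4125/104)(-(208/25)k-832/25) + (0)
Last nonzero remainder: -(208/25)k-832/25. Dividing through by -208/25 gives the monic gcd k+4.

k+4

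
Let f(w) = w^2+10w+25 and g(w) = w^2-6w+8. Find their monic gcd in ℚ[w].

1

By polynomial division,
  w^2+10w+25 = (w^2-6w+8) + (16w+17)
  w^2-6w+8 = ((1/16)w-113/256)(16w+17) + (3969/256)
  16w+17 = ((4096/3969)w+4352/3969)(3969/256) + (0)
The last nonzero remainder is the constant 3969/256, so the polynomials are coprime and gcd = 1.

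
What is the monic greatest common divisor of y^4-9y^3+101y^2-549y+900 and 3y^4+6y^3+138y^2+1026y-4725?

Repeated division with remainder:
  y^4-9y^3+101y^2-549y+900 = (1/3)(3y^4+6y^3+138y^2+1026y-4725) + (-11y^3+55y^2-891y+2475)
  3y^4+6y^3+138y^2+1026y-4725 = (-(3/11)y-21/11)(-11y^3+55y^2-891y+2475) + (0)
Last nonzero remainder: -11y^3+55y^2-891y+2475. Dividing through by -11 gives the monic gcd y^3-5y^2+81y-225.

y^3-5y^2+81y-225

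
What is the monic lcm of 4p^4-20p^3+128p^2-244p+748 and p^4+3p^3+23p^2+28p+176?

Repeated division with remainder:
  4p^4-20p^3+128p^2-244p+748 = (4)(p^4+3p^3+23p^2+28p+176) + (-32p^3+36p^2-356p+44)
  p^4+3p^3+23p^2+28p+176 = (-(1/32)p-33/256)(-32p^3+36p^2-356p+44) + ((1057/64)p^2-(1057/64)p+11627/64)
  -32p^3+36p^2-356p+44 = (-(2048/1057)p+256/1057)((1057/64)p^2-(1057/64)p+11627/64) + (0)
Last nonzero remainder: (1057/64)p^2-(1057/64)p+11627/64. Dividing through by 1057/64 gives the monic gcd p^2-p+11.
Then lcm(f, g) = f·g / gcd(f, g); expanding and making the result monic gives the answer.

p^6-p^5+28p^4-13p^3+455p^2-228p+2992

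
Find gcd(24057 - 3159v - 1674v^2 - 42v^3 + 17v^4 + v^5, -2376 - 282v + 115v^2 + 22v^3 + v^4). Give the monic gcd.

99 + 20v + v^2

By polynomial division,
  v^5 + 17v^4 - 42v^3 - 1674v^2 - 3159v + 24057 = (v - 5)(v^4 + 22v^3 + 115v^2 - 282v - 2376) + (-47v^3 - 817v^2 - 2193v + 12177)
  v^4 + 22v^3 + 115v^2 - 282v - 2376 = (-(1/47)v - 217/2209)(-47v^3 - 817v^2 - 2193v + 12177) + (-(26325/2209)v^2 - (526500/2209)v - 2606175/2209)
  -47v^3 - 817v^2 - 2193v + 12177 = ((103823/26325)v - 90569/8775)(-(26325/2209)v^2 - (526500/2209)v - 2606175/2209) + (0)
Last nonzero remainder: -(26325/2209)v^2 - (526500/2209)v - 2606175/2209. Dividing through by -26325/2209 gives the monic gcd v^2 + 20v + 99.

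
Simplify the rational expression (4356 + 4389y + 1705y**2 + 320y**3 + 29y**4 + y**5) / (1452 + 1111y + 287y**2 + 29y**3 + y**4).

Apply the Euclidean algorithm:
  y**5 + 29y**4 + 320y**3 + 1705y**2 + 4389y + 4356 = (y)(y**4 + 29y**3 + 287y**2 + 1111y + 1452) + (33y**3 + 594y**2 + 2937y + 4356)
  y**4 + 29y**3 + 287y**2 + 1111y + 1452 = ((1/33)y + 1/3)(33y**3 + 594y**2 + 2937y + 4356) + (0)
Last nonzero remainder: 33y**3 + 594y**2 + 2937y + 4356. Dividing through by 33 gives the monic gcd y**3 + 18y**2 + 89y + 132.
Cancel y**3 + 18y**2 + 89y + 132 from numerator and denominator to get the reduced form.

(33 + 11y + y**2)/(11 + y)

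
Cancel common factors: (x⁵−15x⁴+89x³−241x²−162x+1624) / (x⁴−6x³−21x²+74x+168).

Repeated division with remainder:
  x⁵−15x⁴+89x³−241x²−162x+1624 = (x−9)(x⁴−6x³−21x²+74x+168) + (56x³−504x²+336x+3136)
  x⁴−6x³−21x²+74x+168 = ((1/56)x+3/56)(56x³−504x²+336x+3136) + (0)
Last nonzero remainder: 56x³−504x²+336x+3136. Dividing through by 56 gives the monic gcd x³−9x²+6x+56.
Cancel x³−9x²+6x+56 from numerator and denominator to get the reduced form.

(x²−6x+29)/(x+3)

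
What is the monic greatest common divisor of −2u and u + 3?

1

Euclidean algorithm in ℚ[u]:
  −2u = (−2)(u + 3) + (6)
  u + 3 = ((1/6)u + 1/2)(6) + (0)
The last nonzero remainder is the constant 6, so the polynomials are coprime and gcd = 1.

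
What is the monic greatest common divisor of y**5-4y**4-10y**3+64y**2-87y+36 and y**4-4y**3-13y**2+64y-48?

y**3-13y+12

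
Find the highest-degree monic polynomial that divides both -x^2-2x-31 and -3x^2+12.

By polynomial division,
  -x^2-2x-31 = (1/3)(-3x^2+12) + (-2x-35)
  -3x^2+12 = ((3/2)x-105/4)(-2x-35) + (-3627/4)
  -2x-35 = ((8/3627)x+140/3627)(-3627/4) + (0)
The last nonzero remainder is the constant -3627/4, so the polynomials are coprime and gcd = 1.

1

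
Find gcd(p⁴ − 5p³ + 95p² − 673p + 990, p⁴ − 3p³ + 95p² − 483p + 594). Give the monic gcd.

Euclidean algorithm in ℚ[p]:
  p⁴ − 5p³ + 95p² − 673p + 990 = (p⁴ − 3p³ + 95p² − 483p + 594) + (−2p³ − 190p + 396)
  p⁴ − 3p³ + 95p² − 483p + 594 = (−(1/2)p + 3/2)(−2p³ − 190p + 396) + (0)
Last nonzero remainder: −2p³ − 190p + 396. Dividing through by −2 gives the monic gcd p³ + 95p − 198.

p³ + 95p − 198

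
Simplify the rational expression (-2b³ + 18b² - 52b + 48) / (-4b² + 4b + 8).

Euclidean algorithm in ℚ[b]:
  -2b³ + 18b² - 52b + 48 = ((1/2)b - 4)(-4b² + 4b + 8) + (-40b + 80)
  -4b² + 4b + 8 = ((1/10)b + 1/10)(-40b + 80) + (0)
Last nonzero remainder: -40b + 80. Dividing through by -40 gives the monic gcd b - 2.
Cancel b - 2 from numerator and denominator to get the reduced form.

(b² - 7b + 12)/(2b + 2)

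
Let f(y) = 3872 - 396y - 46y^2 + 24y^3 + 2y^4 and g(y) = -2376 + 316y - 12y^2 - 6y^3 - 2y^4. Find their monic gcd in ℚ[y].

22 - 7y + y^2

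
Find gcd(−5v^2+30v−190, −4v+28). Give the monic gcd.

1

By polynomial division,
  −5v^2+30v−190 = ((5/4)v+5/4)(−4v+28) + (−225)
  −4v+28 = ((4/225)v−28/225)(−225) + (0)
The last nonzero remainder is the constant −225, so the polynomials are coprime and gcd = 1.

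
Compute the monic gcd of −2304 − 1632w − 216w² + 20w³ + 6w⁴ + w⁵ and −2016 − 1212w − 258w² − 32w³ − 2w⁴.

Apply the Euclidean algorithm:
  w⁵ + 6w⁴ + 20w³ − 216w² − 1632w − 2304 = (−(1/2)w + 5)(−2w⁴ − 32w³ − 258w² − 1212w − 2016) + (51w³ + 468w² + 3420w + 7776)
  −2w⁴ − 32w³ − 258w² − 1212w − 2016 = (−(2/51)w − 232/867)(51w³ + 468w² + 3420w + 7776) + ((390/289)w² + (2340/289)w + 18720/289)
  51w³ + 468w² + 3420w + 7776 = ((4913/130)w + 7803/65)((390/289)w² + (2340/289)w + 18720/289) + (0)
Last nonzero remainder: (390/289)w² + (2340/289)w + 18720/289. Dividing through by 390/289 gives the monic gcd w² + 6w + 48.

48 + 6w + w²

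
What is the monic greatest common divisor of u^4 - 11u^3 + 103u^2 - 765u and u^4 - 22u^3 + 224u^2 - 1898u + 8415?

Apply the Euclidean algorithm:
  u^4 - 11u^3 + 103u^2 - 765u = (u^4 - 22u^3 + 224u^2 - 1898u + 8415) + (11u^3 - 121u^2 + 1133u - 8415)
  u^4 - 22u^3 + 224u^2 - 1898u + 8415 = ((1/11)u - 1)(11u^3 - 121u^2 + 1133u - 8415) + (0)
Last nonzero remainder: 11u^3 - 121u^2 + 1133u - 8415. Dividing through by 11 gives the monic gcd u^3 - 11u^2 + 103u - 765.

u^3 - 11u^2 + 103u - 765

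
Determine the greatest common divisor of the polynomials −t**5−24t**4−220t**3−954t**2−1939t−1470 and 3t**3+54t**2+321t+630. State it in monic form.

t**2+12t+35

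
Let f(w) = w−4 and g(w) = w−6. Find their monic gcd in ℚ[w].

1

By polynomial division,
  w−4 = (w−6) + (2)
  w−6 = ((1/2)w−3)(2) + (0)
The last nonzero remainder is the constant 2, so the polynomials are coprime and gcd = 1.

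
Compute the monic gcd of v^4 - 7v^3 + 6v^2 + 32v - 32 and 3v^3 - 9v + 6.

By polynomial division,
  v^4 - 7v^3 + 6v^2 + 32v - 32 = ((1/3)v - 7/3)(3v^3 - 9v + 6) + (9v^2 + 9v - 18)
  3v^3 - 9v + 6 = ((1/3)v - 1/3)(9v^2 + 9v - 18) + (0)
Last nonzero remainder: 9v^2 + 9v - 18. Dividing through by 9 gives the monic gcd v^2 + v - 2.

v^2 + v - 2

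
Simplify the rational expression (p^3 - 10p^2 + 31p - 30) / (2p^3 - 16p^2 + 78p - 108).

(p^2 - 8p + 15)/(2p^2 - 12p + 54)

Repeated division with remainder:
  p^3 - 10p^2 + 31p - 30 = (1/2)(2p^3 - 16p^2 + 78p - 108) + (-2p^2 - 8p + 24)
  2p^3 - 16p^2 + 78p - 108 = (-p + 12)(-2p^2 - 8p + 24) + (198p - 396)
  -2p^2 - 8p + 24 = (-(1/99)p - 2/33)(198p - 396) + (0)
Last nonzero remainder: 198p - 396. Dividing through by 198 gives the monic gcd p - 2.
Cancel p - 2 from numerator and denominator to get the reduced form.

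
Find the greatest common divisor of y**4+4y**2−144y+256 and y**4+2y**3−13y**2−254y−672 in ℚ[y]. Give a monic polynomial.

y**2+6y+32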